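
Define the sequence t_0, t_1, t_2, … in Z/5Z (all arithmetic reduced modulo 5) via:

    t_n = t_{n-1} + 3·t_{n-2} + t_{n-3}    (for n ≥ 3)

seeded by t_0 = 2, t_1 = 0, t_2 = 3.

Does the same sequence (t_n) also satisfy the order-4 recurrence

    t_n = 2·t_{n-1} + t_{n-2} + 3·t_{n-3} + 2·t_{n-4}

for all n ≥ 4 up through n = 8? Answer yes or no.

Terms t_0..t_8: 2, 0, 3, 0, 4, 2, 4, 4, 3
n=4: candidate gives 2, actual t_4 = 4 ✗

no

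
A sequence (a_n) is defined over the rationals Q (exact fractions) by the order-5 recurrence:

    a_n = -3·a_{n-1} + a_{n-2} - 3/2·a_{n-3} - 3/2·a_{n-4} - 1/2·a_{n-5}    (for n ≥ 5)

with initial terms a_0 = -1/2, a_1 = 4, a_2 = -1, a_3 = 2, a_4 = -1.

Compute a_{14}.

a_5 = -3·-1 + 1·2 + -3/2·-1 + -3/2·4 + -1/2·-1/2 = 3/4
a_6 = -3·3/4 + 1·-1 + -3/2·2 + -3/2·-1 + -1/2·4 = -27/4
a_7 = -3·-27/4 + 1·3/4 + -3/2·-1 + -3/2·2 + -1/2·-1 = 20
a_8 = -3·20 + 1·-27/4 + -3/2·3/4 + -3/2·-1 + -1/2·2 = -539/8
a_9 = -3·-539/8 + 1·20 + -3/2·-27/4 + -3/2·3/4 + -1/2·-1 = 1853/8
a_10 = -3·1853/8 + 1·-539/8 + -3/2·20 + -3/2·-27/4 + -1/2·3/4 = -1565/2
a_11 = -3·-1565/2 + 1·1853/8 + -3/2·-539/8 + -3/2·20 + -1/2·-27/4 = 42457/16
a_12 = -3·42457/16 + 1·-1565/2 + -3/2·1853/8 + -3/2·-539/8 + -1/2·20 = -143993/16
a_13 = -3·-143993/16 + 1·42457/16 + -3/2·-1565/2 + -3/2·1853/8 + -1/2·-539/8 = 122049/4
a_14 = -3·122049/4 + 1·-143993/16 + -3/2·42457/16 + -3/2·-1565/2 + -1/2·1853/8 = -3310679/32

-3310679/32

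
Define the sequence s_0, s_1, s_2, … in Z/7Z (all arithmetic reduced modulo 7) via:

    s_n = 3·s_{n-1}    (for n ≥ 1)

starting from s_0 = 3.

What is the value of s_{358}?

5

s_1 = 3·3 = 2
s_2 = 3·2 = 6
s_3 = 3·6 = 4
s_4 = 3·4 = 5
s_5 = 3·5 = 1
s_6 = 3·1 = 3
(s_6) = (3) = (s_0), so the sequence has period 6.
358 ≡ 4 (mod 6), hence s_358 = s_4 = 5.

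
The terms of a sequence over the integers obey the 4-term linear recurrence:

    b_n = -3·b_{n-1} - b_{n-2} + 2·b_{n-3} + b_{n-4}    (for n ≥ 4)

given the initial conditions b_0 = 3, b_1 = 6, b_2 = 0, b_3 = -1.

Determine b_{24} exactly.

b_4 = -3·-1 + -1·0 + 2·6 + 1·3 = 18
b_5 = -3·18 + -1·-1 + 2·0 + 1·6 = -47
b_6 = -3·-47 + -1·18 + 2·-1 + 1·0 = 121
b_7 = -3·121 + -1·-47 + 2·18 + 1·-1 = -281
b_8 = -3·-281 + -1·121 + 2·-47 + 1·18 = 646
b_9 = -3·646 + -1·-281 + 2·121 + 1·-47 = -1462
b_10 = -3·-1462 + -1·646 + 2·-281 + 1·121 = 3299
b_11 = -3·3299 + -1·-1462 + 2·646 + 1·-281 = -7424
b_12 = -3·-7424 + -1·3299 + 2·-1462 + 1·646 = 16695
b_13 = -3·16695 + -1·-7424 + 2·3299 + 1·-1462 = -37525
b_14 = -3·-37525 + -1·16695 + 2·-7424 + 1·3299 = 84331
b_15 = -3·84331 + -1·-37525 + 2·16695 + 1·-7424 = -189502
b_16 = -3·-189502 + -1·84331 + 2·-37525 + 1·16695 = 425820
b_17 = -3·425820 + -1·-189502 + 2·84331 + 1·-37525 = -956821
b_18 = -3·-956821 + -1·425820 + 2·-189502 + 1·84331 = 2149970
b_19 = -3·2149970 + -1·-956821 + 2·425820 + 1·-189502 = -4830951
b_20 = -3·-4830951 + -1·2149970 + 2·-956821 + 1·425820 = 10855061
b_21 = -3·10855061 + -1·-4830951 + 2·2149970 + 1·-956821 = -24391113
b_22 = -3·-24391113 + -1·10855061 + 2·-4830951 + 1·2149970 = 54806346
b_23 = -3·54806346 + -1·-24391113 + 2·10855061 + 1·-4830951 = -123148754
b_24 = -3·-123148754 + -1·54806346 + 2·-24391113 + 1·10855061 = 276712751

276712751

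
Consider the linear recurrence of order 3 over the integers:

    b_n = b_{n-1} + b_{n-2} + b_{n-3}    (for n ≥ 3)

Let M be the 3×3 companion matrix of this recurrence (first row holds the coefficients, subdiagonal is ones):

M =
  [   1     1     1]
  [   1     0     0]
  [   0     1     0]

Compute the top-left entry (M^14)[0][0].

(M^14)[0][0] is the top entry after applying M 14 times to the unit state (1, 0, 0). Equivalently it is h_{16} for the auxiliary sequence (h_n) obeying the same recurrence with h_2 = 1 and h_i = 0 for 0 ≤ i < 2:
h_3 = 1·1 + 1·0 + 1·0 = 1
h_4 = 1·1 + 1·1 + 1·0 = 2
h_5 = 1·2 + 1·1 + 1·1 = 4
h_6 = 1·4 + 1·2 + 1·1 = 7
h_7 = 1·7 + 1·4 + 1·2 = 13
h_8 = 1·13 + 1·7 + 1·4 = 24
h_9 = 1·24 + 1·13 + 1·7 = 44
h_10 = 1·44 + 1·24 + 1·13 = 81
h_11 = 1·81 + 1·44 + 1·24 = 149
h_12 = 1·149 + 1·81 + 1·44 = 274
h_13 = 1·274 + 1·149 + 1·81 = 504
h_14 = 1·504 + 1·274 + 1·149 = 927
h_15 = 1·927 + 1·504 + 1·274 = 1705
h_16 = 1·1705 + 1·927 + 1·504 = 3136

3136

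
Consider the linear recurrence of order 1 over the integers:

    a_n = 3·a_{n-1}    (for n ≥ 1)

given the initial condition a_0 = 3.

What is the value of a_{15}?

a_1 = 3·3 = 9
a_2 = 3·9 = 27
a_3 = 3·27 = 81
a_4 = 3·81 = 243
a_5 = 3·243 = 729
a_6 = 3·729 = 2187
a_7 = 3·2187 = 6561
a_8 = 3·6561 = 19683
a_9 = 3·19683 = 59049
a_10 = 3·59049 = 177147
a_11 = 3·177147 = 531441
a_12 = 3·531441 = 1594323
a_13 = 3·1594323 = 4782969
a_14 = 3·4782969 = 14348907
a_15 = 3·14348907 = 43046721

43046721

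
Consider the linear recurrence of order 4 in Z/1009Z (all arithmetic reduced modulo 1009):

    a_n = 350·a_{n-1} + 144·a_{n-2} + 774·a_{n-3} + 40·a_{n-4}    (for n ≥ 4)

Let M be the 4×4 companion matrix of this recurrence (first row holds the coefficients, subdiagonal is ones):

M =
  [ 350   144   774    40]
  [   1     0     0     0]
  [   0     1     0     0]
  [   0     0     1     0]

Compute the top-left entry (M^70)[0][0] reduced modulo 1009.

(M^70)[0][0] is the top entry after applying M 70 times to the unit state (1, 0, 0, 0). Equivalently it is h_{73} for the auxiliary sequence (h_n) obeying the same recurrence with h_3 = 1 and h_i = 0 for 0 ≤ i < 3:
h_4 = 350·1 + 144·0 + 774·0 + 40·0 = 350
h_5 = 350·350 + 144·1 + 774·0 + 40·0 = 555
h_6 = 350·555 + 144·350 + 774·1 + 40·0 = 237
h_7 = 350·237 + 144·555 + 774·350 + 40·1 = 949
h_8 = 350·949 + 144·237 + 774·555 + 40·350 = 630
h_9 = 350·630 + 144·949 + 774·237 + 40·555 = 781
h_10 = 350·781 + 144·630 + 774·949 + 40·237 = 194
h_11 = 350·194 + 144·781 + 774·630 + 40·949 = 653
h_12 = 350·653 + 144·194 + 774·781 + 40·630 = 278
h_13 = 350·278 + 144·653 + 774·194 + 40·781 = 407
h_14 = 350·407 + 144·278 + 774·653 + 40·194 = 463
h_15 = 350·463 + 144·407 + 774·278 + 40·653 = 837
h_16 = 350·837 + 144·463 + 774·407 + 40·278 = 649
h_17 = 350·649 + 144·837 + 774·463 + 40·407 = 885
h_18 = 350·885 + 144·649 + 774·837 + 40·463 = 24
h_19 = 350·24 + 144·885 + 774·649 + 40·837 = 661
h_20 = 350·661 + 144·24 + 774·885 + 40·649 = 323
h_21 = 350·323 + 144·661 + 774·24 + 40·885 = 879
h_22 = 350·879 + 144·323 + 774·661 + 40·24 = 5
h_23 = 350·5 + 144·879 + 774·323 + 40·661 = 159
h_24 = 350·159 + 144·5 + 774·879 + 40·323 = 958
h_25 = 350·958 + 144·159 + 774·5 + 40·879 = 689
h_26 = 350·689 + 144·958 + 774·159 + 40·5 = 895
h_27 = 350·895 + 144·689 + 774·958 + 40·159 = 977
h_28 = 350·977 + 144·895 + 774·689 + 40·958 = 139
h_29 = 350·139 + 144·977 + 774·895 + 40·689 = 519
h_30 = 350·519 + 144·139 + 774·977 + 40·895 = 808
h_31 = 350·808 + 144·519 + 774·139 + 40·977 = 711
h_32 = 350·711 + 144·808 + 774·519 + 40·139 = 583
h_33 = 350·583 + 144·711 + 774·808 + 40·519 = 90
h_34 = 350·90 + 144·583 + 774·711 + 40·808 = 867
h_35 = 350·867 + 144·90 + 774·583 + 40·711 = 1000
h_36 = 350·1000 + 144·867 + 774·90 + 40·583 = 770
h_37 = 350·770 + 144·1000 + 774·867 + 40·90 = 456
h_38 = 350·456 + 144·770 + 774·1000 + 40·867 = 539
h_39 = 350·539 + 144·456 + 774·770 + 40·1000 = 356
h_40 = 350·356 + 144·539 + 774·456 + 40·770 = 740
h_41 = 350·740 + 144·356 + 774·539 + 40·456 = 39
h_42 = 350·39 + 144·740 + 774·356 + 40·539 = 597
h_43 = 350·597 + 144·39 + 774·740 + 40·356 = 420
h_44 = 350·420 + 144·597 + 774·39 + 40·740 = 144
h_45 = 350·144 + 144·420 + 774·597 + 40·39 = 397
h_46 = 350·397 + 144·144 + 774·420 + 40·597 = 110
h_47 = 350·110 + 144·397 + 774·144 + 40·420 = 935
h_48 = 350·935 + 144·110 + 774·397 + 40·144 = 278
h_49 = 350·278 + 144·935 + 774·110 + 40·397 = 999
h_50 = 350·999 + 144·278 + 774·935 + 40·110 = 809
h_51 = 350·809 + 144·999 + 774·278 + 40·935 = 521
h_52 = 350·521 + 144·809 + 774·999 + 40·278 = 535
h_53 = 350·535 + 144·521 + 774·809 + 40·999 = 120
h_54 = 350·120 + 144·535 + 774·521 + 40·809 = 713
h_55 = 350·713 + 144·120 + 774·535 + 40·521 = 505
h_56 = 350·505 + 144·713 + 774·120 + 40·535 = 192
h_57 = 350·192 + 144·505 + 774·713 + 40·120 = 372
h_58 = 350·372 + 144·192 + 774·505 + 40·713 = 90
h_59 = 350·90 + 144·372 + 774·192 + 40·505 = 617
h_60 = 350·617 + 144·90 + 774·372 + 40·192 = 847
h_61 = 350·847 + 144·617 + 774·90 + 40·372 = 653
h_62 = 350·653 + 144·847 + 774·617 + 40·90 = 260
h_63 = 350·260 + 144·653 + 774·847 + 40·617 = 577
h_64 = 350·577 + 144·260 + 774·653 + 40·847 = 753
h_65 = 350·753 + 144·577 + 774·260 + 40·653 = 886
h_66 = 350·886 + 144·753 + 774·577 + 40·260 = 727
h_67 = 350·727 + 144·886 + 774·753 + 40·577 = 125
h_68 = 350·125 + 144·727 + 774·886 + 40·753 = 618
h_69 = 350·618 + 144·125 + 774·727 + 40·886 = 13
h_70 = 350·13 + 144·618 + 774·125 + 40·727 = 419
h_71 = 350·419 + 144·13 + 774·618 + 40·125 = 220
h_72 = 350·220 + 144·419 + 774·13 + 40·618 = 588
h_73 = 350·588 + 144·220 + 774·419 + 40·13 = 293

293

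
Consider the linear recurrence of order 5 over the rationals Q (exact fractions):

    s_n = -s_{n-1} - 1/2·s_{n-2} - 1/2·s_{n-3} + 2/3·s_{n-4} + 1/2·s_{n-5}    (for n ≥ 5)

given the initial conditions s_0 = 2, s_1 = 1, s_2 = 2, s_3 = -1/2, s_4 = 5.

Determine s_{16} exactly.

s_5 = -1·5 + -1/2·-1/2 + -1/2·2 + 2/3·1 + 1/2·2 = -49/12
s_6 = -1·-49/12 + -1/2·5 + -1/2·-1/2 + 2/3·2 + 1/2·1 = 11/3
s_7 = -1·11/3 + -1/2·-49/12 + -1/2·5 + 2/3·-1/2 + 1/2·2 = -83/24
s_8 = -1·-83/24 + -1/2·11/3 + -1/2·-49/12 + 2/3·5 + 1/2·-1/2 = 27/4
s_9 = -1·27/4 + -1/2·-83/24 + -1/2·11/3 + 2/3·-49/12 + 1/2·5 = -1019/144
s_10 = -1·-1019/144 + -1/2·27/4 + -1/2·-83/24 + 2/3·11/3 + 1/2·-49/12 = 35/6
s_11 = -1·35/6 + -1/2·-1019/144 + -1/2·27/4 + 2/3·-83/24 + 1/2·11/3 = -1769/288
s_12 = -1·-1769/288 + -1/2·35/6 + -1/2·-1019/144 + 2/3·27/4 + 1/2·-83/24 = 1373/144
s_13 = -1·1373/144 + -1/2·-1769/288 + -1/2·35/6 + 2/3·-1019/144 + 1/2·27/4 = -18529/1728
s_14 = -1·-18529/1728 + -1/2·1373/144 + -1/2·-1769/288 + 2/3·35/6 + 1/2·-1019/144 = 4051/432
s_15 = -1·4051/432 + -1/2·-18529/1728 + -1/2·1373/144 + 2/3·-1769/288 + 1/2·35/6 = -34427/3456
s_16 = -1·-34427/3456 + -1/2·4051/432 + -1/2·-18529/1728 + 2/3·1373/144 + 1/2·-1769/288 = 24053/1728

24053/1728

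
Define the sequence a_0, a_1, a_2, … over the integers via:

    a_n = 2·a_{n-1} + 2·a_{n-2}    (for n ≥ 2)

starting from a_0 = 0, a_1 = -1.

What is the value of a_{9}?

a_2 = 2·-1 + 2·0 = -2
a_3 = 2·-2 + 2·-1 = -6
a_4 = 2·-6 + 2·-2 = -16
a_5 = 2·-16 + 2·-6 = -44
a_6 = 2·-44 + 2·-16 = -120
a_7 = 2·-120 + 2·-44 = -328
a_8 = 2·-328 + 2·-120 = -896
a_9 = 2·-896 + 2·-328 = -2448

-2448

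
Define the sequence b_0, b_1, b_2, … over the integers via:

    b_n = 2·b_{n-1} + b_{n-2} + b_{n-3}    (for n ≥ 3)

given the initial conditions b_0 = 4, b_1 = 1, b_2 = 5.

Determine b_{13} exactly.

163195

b_3 = 2·5 + 1·1 + 1·4 = 15
b_4 = 2·15 + 1·5 + 1·1 = 36
b_5 = 2·36 + 1·15 + 1·5 = 92
b_6 = 2·92 + 1·36 + 1·15 = 235
b_7 = 2·235 + 1·92 + 1·36 = 598
b_8 = 2·598 + 1·235 + 1·92 = 1523
b_9 = 2·1523 + 1·598 + 1·235 = 3879
b_10 = 2·3879 + 1·1523 + 1·598 = 9879
b_11 = 2·9879 + 1·3879 + 1·1523 = 25160
b_12 = 2·25160 + 1·9879 + 1·3879 = 64078
b_13 = 2·64078 + 1·25160 + 1·9879 = 163195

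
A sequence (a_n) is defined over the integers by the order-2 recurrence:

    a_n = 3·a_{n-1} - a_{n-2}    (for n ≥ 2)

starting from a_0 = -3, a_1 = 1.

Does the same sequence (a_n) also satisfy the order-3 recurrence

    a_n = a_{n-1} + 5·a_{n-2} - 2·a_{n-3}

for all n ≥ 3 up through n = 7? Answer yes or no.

yes

Terms a_0..a_7: -3, 1, 6, 17, 45, 118, 309, 809
n=3: candidate gives 17, actual a_3 = 17 ✓
n=4: candidate gives 45, actual a_4 = 45 ✓
n=5: candidate gives 118, actual a_5 = 118 ✓
n=6: candidate gives 309, actual a_6 = 309 ✓
n=7: candidate gives 809, actual a_7 = 809 ✓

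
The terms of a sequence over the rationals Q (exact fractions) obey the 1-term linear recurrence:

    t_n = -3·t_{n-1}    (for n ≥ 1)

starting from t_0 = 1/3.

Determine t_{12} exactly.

177147

t_1 = -3·1/3 = -1
t_2 = -3·-1 = 3
t_3 = -3·3 = -9
t_4 = -3·-9 = 27
t_5 = -3·27 = -81
t_6 = -3·-81 = 243
t_7 = -3·243 = -729
t_8 = -3·-729 = 2187
t_9 = -3·2187 = -6561
t_10 = -3·-6561 = 19683
t_11 = -3·19683 = -59049
t_12 = -3·-59049 = 177147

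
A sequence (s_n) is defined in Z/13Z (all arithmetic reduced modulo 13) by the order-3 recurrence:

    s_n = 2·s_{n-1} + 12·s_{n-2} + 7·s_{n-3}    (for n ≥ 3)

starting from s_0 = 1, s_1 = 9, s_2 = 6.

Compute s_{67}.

s_3 = 2·6 + 12·9 + 7·1 = 10
s_4 = 2·10 + 12·6 + 7·9 = 12
s_5 = 2·12 + 12·10 + 7·6 = 4
s_6 = 2·4 + 12·12 + 7·10 = 1
s_7 = 2·1 + 12·4 + 7·12 = 4
s_8 = 2·4 + 12·1 + 7·4 = 9
s_9 = 2·9 + 12·4 + 7·1 = 8
s_10 = 2·8 + 12·9 + 7·4 = 9
s_11 = 2·9 + 12·8 + 7·9 = 8
s_12 = 2·8 + 12·9 + 7·8 = 11
s_13 = 2·11 + 12·8 + 7·9 = 12
s_14 = 2·12 + 12·11 + 7·8 = 4
s_15 = 2·4 + 12·12 + 7·11 = 8
s_16 = 2·8 + 12·4 + 7·12 = 5
s_17 = 2·5 + 12·8 + 7·4 = 4
s_18 = 2·4 + 12·5 + 7·8 = 7
s_19 = 2·7 + 12·4 + 7·5 = 6
s_20 = 2·6 + 12·7 + 7·4 = 7
s_21 = 2·7 + 12·6 + 7·7 = 5
s_22 = 2·5 + 12·7 + 7·6 = 6
s_23 = 2·6 + 12·5 + 7·7 = 4
s_24 = 2·4 + 12·6 + 7·5 = 11
s_25 = 2·11 + 12·4 + 7·6 = 8
s_26 = 2·8 + 12·11 + 7·4 = 7
s_27 = 2·7 + 12·8 + 7·11 = 5
s_28 = 2·5 + 12·7 + 7·8 = 7
s_29 = 2·7 + 12·5 + 7·7 = 6
s_30 = 2·6 + 12·7 + 7·5 = 1
s_31 = 2·1 + 12·6 + 7·7 = 6
s_32 = 2·6 + 12·1 + 7·6 = 1
s_33 = 2·1 + 12·6 + 7·1 = 3
s_34 = 2·3 + 12·1 + 7·6 = 8
s_35 = 2·8 + 12·3 + 7·1 = 7
s_36 = 2·7 + 12·8 + 7·3 = 1
s_37 = 2·1 + 12·7 + 7·8 = 12
s_38 = 2·12 + 12·1 + 7·7 = 7
s_39 = 2·7 + 12·12 + 7·1 = 9
s_40 = 2·9 + 12·7 + 7·12 = 4
s_41 = 2·4 + 12·9 + 7·7 = 9
s_42 = 2·9 + 12·4 + 7·9 = 12
s_43 = 2·12 + 12·9 + 7·4 = 4
s_44 = 2·4 + 12·12 + 7·9 = 7
s_45 = 2·7 + 12·4 + 7·12 = 3
s_46 = 2·3 + 12·7 + 7·4 = 1
s_47 = 2·1 + 12·3 + 7·7 = 9
s_48 = 2·9 + 12·1 + 7·3 = 12
s_49 = 2·12 + 12·9 + 7·1 = 9
s_50 = 2·9 + 12·12 + 7·9 = 4
s_51 = 2·4 + 12·9 + 7·12 = 5
s_52 = 2·5 + 12·4 + 7·9 = 4
s_53 = 2·4 + 12·5 + 7·4 = 5
s_54 = 2·5 + 12·4 + 7·5 = 2
s_55 = 2·2 + 12·5 + 7·4 = 1
s_56 = 2·1 + 12·2 + 7·5 = 9
s_57 = 2·9 + 12·1 + 7·2 = 5
s_58 = 2·5 + 12·9 + 7·1 = 8
s_59 = 2·8 + 12·5 + 7·9 = 9
s_60 = 2·9 + 12·8 + 7·5 = 6
s_61 = 2·6 + 12·9 + 7·8 = 7
s_62 = 2·7 + 12·6 + 7·9 = 6
s_63 = 2·6 + 12·7 + 7·6 = 8
s_64 = 2·8 + 12·6 + 7·7 = 7
s_65 = 2·7 + 12·8 + 7·6 = 9
s_66 = 2·9 + 12·7 + 7·8 = 2
s_67 = 2·2 + 12·9 + 7·7 = 5

5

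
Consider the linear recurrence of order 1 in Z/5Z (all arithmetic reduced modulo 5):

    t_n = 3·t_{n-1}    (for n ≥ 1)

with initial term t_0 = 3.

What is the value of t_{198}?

2

t_1 = 3·3 = 4
t_2 = 3·4 = 2
t_3 = 3·2 = 1
t_4 = 3·1 = 3
(t_4) = (3) = (t_0), so the sequence has period 4.
198 ≡ 2 (mod 4), hence t_198 = t_2 = 2.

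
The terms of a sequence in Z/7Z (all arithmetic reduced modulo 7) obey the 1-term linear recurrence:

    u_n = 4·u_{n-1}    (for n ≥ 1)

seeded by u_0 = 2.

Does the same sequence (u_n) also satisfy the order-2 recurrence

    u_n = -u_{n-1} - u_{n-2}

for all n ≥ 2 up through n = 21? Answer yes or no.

Terms u_0..u_21: 2, 1, 4, 2, 1, 4, 2, 1, 4, 2, 1, 4, 2, 1, 4, 2, 1, 4, 2, 1, 4, 2
n=2: candidate gives 4, actual u_2 = 4 ✓
n=3: candidate gives 2, actual u_3 = 2 ✓
n=4: candidate gives 1, actual u_4 = 1 ✓
n=5: candidate gives 4, actual u_5 = 4 ✓
n=6: candidate gives 2, actual u_6 = 2 ✓
n=7: candidate gives 1, actual u_7 = 1 ✓
n=8: candidate gives 4, actual u_8 = 4 ✓
n=9: candidate gives 2, actual u_9 = 2 ✓
n=10: candidate gives 1, actual u_10 = 1 ✓
n=11: candidate gives 4, actual u_11 = 4 ✓
n=12: candidate gives 2, actual u_12 = 2 ✓
n=13: candidate gives 1, actual u_13 = 1 ✓
n=14: candidate gives 4, actual u_14 = 4 ✓
n=15: candidate gives 2, actual u_15 = 2 ✓
n=16: candidate gives 1, actual u_16 = 1 ✓
n=17: candidate gives 4, actual u_17 = 4 ✓
n=18: candidate gives 2, actual u_18 = 2 ✓
n=19: candidate gives 1, actual u_19 = 1 ✓
n=20: candidate gives 4, actual u_20 = 4 ✓
n=21: candidate gives 2, actual u_21 = 2 ✓

yes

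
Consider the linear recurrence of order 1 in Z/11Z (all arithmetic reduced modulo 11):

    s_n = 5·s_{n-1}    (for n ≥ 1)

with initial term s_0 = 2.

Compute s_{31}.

s_1 = 5·2 = 10
s_2 = 5·10 = 6
s_3 = 5·6 = 8
s_4 = 5·8 = 7
s_5 = 5·7 = 2
(s_5) = (2) = (s_0), so the sequence has period 5.
31 ≡ 1 (mod 5), hence s_31 = s_1 = 10.

10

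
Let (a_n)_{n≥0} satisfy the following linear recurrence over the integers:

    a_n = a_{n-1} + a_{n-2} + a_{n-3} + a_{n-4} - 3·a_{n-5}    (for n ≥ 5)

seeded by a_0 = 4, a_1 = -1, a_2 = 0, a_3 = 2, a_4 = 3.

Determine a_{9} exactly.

a_5 = 1·3 + 1·2 + 1·0 + 1·-1 + -3·4 = -8
a_6 = 1·-8 + 1·3 + 1·2 + 1·0 + -3·-1 = 0
a_7 = 1·0 + 1·-8 + 1·3 + 1·2 + -3·0 = -3
a_8 = 1·-3 + 1·0 + 1·-8 + 1·3 + -3·2 = -14
a_9 = 1·-14 + 1·-3 + 1·0 + 1·-8 + -3·3 = -34

-34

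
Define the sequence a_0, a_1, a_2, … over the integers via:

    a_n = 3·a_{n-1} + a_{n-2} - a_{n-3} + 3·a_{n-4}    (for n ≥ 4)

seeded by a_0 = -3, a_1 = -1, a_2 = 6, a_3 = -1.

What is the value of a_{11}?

-24157

a_4 = 3·-1 + 1·6 + -1·-1 + 3·-3 = -5
a_5 = 3·-5 + 1·-1 + -1·6 + 3·-1 = -25
a_6 = 3·-25 + 1·-5 + -1·-1 + 3·6 = -61
a_7 = 3·-61 + 1·-25 + -1·-5 + 3·-1 = -206
a_8 = 3·-206 + 1·-61 + -1·-25 + 3·-5 = -669
a_9 = 3·-669 + 1·-206 + -1·-61 + 3·-25 = -2227
a_10 = 3·-2227 + 1·-669 + -1·-206 + 3·-61 = -7327
a_11 = 3·-7327 + 1·-2227 + -1·-669 + 3·-206 = -24157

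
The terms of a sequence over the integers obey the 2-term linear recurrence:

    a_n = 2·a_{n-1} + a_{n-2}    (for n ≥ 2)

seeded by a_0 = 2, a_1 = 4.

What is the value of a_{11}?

a_2 = 2·4 + 1·2 = 10
a_3 = 2·10 + 1·4 = 24
a_4 = 2·24 + 1·10 = 58
a_5 = 2·58 + 1·24 = 140
a_6 = 2·140 + 1·58 = 338
a_7 = 2·338 + 1·140 = 816
a_8 = 2·816 + 1·338 = 1970
a_9 = 2·1970 + 1·816 = 4756
a_10 = 2·4756 + 1·1970 = 11482
a_11 = 2·11482 + 1·4756 = 27720

27720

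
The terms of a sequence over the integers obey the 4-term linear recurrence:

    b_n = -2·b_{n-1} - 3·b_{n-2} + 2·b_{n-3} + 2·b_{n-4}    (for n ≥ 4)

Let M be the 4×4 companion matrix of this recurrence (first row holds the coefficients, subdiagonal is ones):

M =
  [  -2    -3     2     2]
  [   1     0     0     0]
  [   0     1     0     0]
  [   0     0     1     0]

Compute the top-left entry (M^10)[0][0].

(M^10)[0][0] is the top entry after applying M 10 times to the unit state (1, 0, 0, 0). Equivalently it is h_{13} for the auxiliary sequence (h_n) obeying the same recurrence with h_3 = 1 and h_i = 0 for 0 ≤ i < 3:
h_4 = -2·1 + -3·0 + 2·0 + 2·0 = -2
h_5 = -2·-2 + -3·1 + 2·0 + 2·0 = 1
h_6 = -2·1 + -3·-2 + 2·1 + 2·0 = 6
h_7 = -2·6 + -3·1 + 2·-2 + 2·1 = -17
h_8 = -2·-17 + -3·6 + 2·1 + 2·-2 = 14
h_9 = -2·14 + -3·-17 + 2·6 + 2·1 = 37
h_10 = -2·37 + -3·14 + 2·-17 + 2·6 = -138
h_11 = -2·-138 + -3·37 + 2·14 + 2·-17 = 159
h_12 = -2·159 + -3·-138 + 2·37 + 2·14 = 198
h_13 = -2·198 + -3·159 + 2·-138 + 2·37 = -1075

-1075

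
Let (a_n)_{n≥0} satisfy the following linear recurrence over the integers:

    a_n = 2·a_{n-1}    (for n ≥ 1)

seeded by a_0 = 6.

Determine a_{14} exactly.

98304

a_1 = 2·6 = 12
a_2 = 2·12 = 24
a_3 = 2·24 = 48
a_4 = 2·48 = 96
a_5 = 2·96 = 192
a_6 = 2·192 = 384
a_7 = 2·384 = 768
a_8 = 2·768 = 1536
a_9 = 2·1536 = 3072
a_10 = 2·3072 = 6144
a_11 = 2·6144 = 12288
a_12 = 2·12288 = 24576
a_13 = 2·24576 = 49152
a_14 = 2·49152 = 98304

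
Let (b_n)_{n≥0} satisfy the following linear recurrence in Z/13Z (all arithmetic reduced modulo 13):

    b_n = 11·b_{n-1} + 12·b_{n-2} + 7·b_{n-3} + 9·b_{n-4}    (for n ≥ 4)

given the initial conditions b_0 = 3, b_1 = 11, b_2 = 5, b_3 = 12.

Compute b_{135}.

b_4 = 11·12 + 12·5 + 7·11 + 9·3 = 10
b_5 = 11·10 + 12·12 + 7·5 + 9·11 = 11
b_6 = 11·11 + 12·10 + 7·12 + 9·5 = 6
b_7 = 11·6 + 12·11 + 7·10 + 9·12 = 12
b_8 = 11·12 + 12·6 + 7·11 + 9·10 = 7
b_9 = 11·7 + 12·12 + 7·6 + 9·11 = 11
Continuing the recurrence:
  b_10 = 5;  b_11 = 6;  b_12 = 6;  b_13 = 12;  b_14 = 5;  b_15 = 9
  b_16 = 11;  b_17 = 8;  b_18 = 3;  b_19 = 1;  b_20 = 7;  b_21 = 0
  b_22 = 1;  b_23 = 4;  b_24 = 2;  b_25 = 12;  b_26 = 11;  b_27 = 3
  b_28 = 7;  b_29 = 12;  b_30 = 11;  b_31 = 3;  b_32 = 0;  b_33 = 0
  b_34 = 3;  b_35 = 8;  b_36 = 7;  b_37 = 12;  b_38 = 0;  b_39 = 5
  b_40 = 7;  b_41 = 11;  b_42 = 6;  b_43 = 6;  b_44 = 5;  b_45 = 8
  b_46 = 10;  b_47 = 9;  b_48 = 8;  b_49 = 0;  b_50 = 2;  b_51 = 3
  b_52 = 12;  b_53 = 0;  b_54 = 1;  b_55 = 5;  b_56 = 6;  b_57 = 3
  b_58 = 6;  b_59 = 7;  b_60 = 3;  b_61 = 4;  b_62 = 1;  b_63 = 0
  b_64 = 2;  b_65 = 0;  b_66 = 7;  b_67 = 0;  b_68 = 11;  b_69 = 1
  b_70 = 11;  b_71 = 2;  b_72 = 0;  b_73 = 6;  b_74 = 10;  b_75 = 5
  b_76 = 9;  b_77 = 10;  b_78 = 5;  b_79 = 10;  b_80 = 9;  b_81 = 6
  b_82 = 3;  b_83 = 11;  b_84 = 7;  b_85 = 11;  b_86 = 10;  b_87 = 0
  b_88 = 0;  b_89 = 0;  b_90 = 12;  b_91 = 2;  b_92 = 10;  b_93 = 10
  b_94 = 1;  b_95 = 11;  b_96 = 7;  b_97 = 7;  b_98 = 0;  b_99 = 11
  b_100 = 12;  b_101 = 2;  b_102 = 9;  b_103 = 7;  b_104 = 8;  b_105 = 6
  b_106 = 6;  b_107 = 10;  b_108 = 10;  b_109 = 1;  b_110 = 8;  b_111 = 0
  b_112 = 11;  b_113 = 4;  b_114 = 1;  b_115 = 6;  b_116 = 10;  b_117 = 4
  b_118 = 7;  b_119 = 2;  b_120 = 3;  b_121 = 12;  b_122 = 11;  b_123 = 5
  b_124 = 12;  b_125 = 0;  b_126 = 5;  b_127 = 2;  b_128 = 8;  b_129 = 4
  b_130 = 4;  b_131 = 10;  b_132 = 11;  b_133 = 6
b_134 = 11·6 + 12·11 + 7·10 + 9·4 = 5
b_135 = 11·5 + 12·6 + 7·11 + 9·10 = 8

8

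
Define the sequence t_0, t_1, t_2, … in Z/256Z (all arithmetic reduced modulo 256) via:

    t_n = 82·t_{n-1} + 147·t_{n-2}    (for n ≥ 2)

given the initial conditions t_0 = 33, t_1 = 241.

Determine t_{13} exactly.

217

t_2 = 82·241 + 147·33 = 37
t_3 = 82·37 + 147·241 = 61
t_4 = 82·61 + 147·37 = 201
t_5 = 82·201 + 147·61 = 105
t_6 = 82·105 + 147·201 = 13
t_7 = 82·13 + 147·105 = 117
t_8 = 82·117 + 147·13 = 241
t_9 = 82·241 + 147·117 = 97
t_10 = 82·97 + 147·241 = 117
t_11 = 82·117 + 147·97 = 45
t_12 = 82·45 + 147·117 = 153
t_13 = 82·153 + 147·45 = 217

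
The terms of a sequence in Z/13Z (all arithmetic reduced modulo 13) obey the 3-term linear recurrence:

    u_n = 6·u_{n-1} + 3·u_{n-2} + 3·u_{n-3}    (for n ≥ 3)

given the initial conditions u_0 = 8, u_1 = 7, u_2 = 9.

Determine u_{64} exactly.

8

u_3 = 6·9 + 3·7 + 3·8 = 8
u_4 = 6·8 + 3·9 + 3·7 = 5
u_5 = 6·5 + 3·8 + 3·9 = 3
u_6 = 6·3 + 3·5 + 3·8 = 5
u_7 = 6·5 + 3·3 + 3·5 = 2
u_8 = 6·2 + 3·5 + 3·3 = 10
u_9 = 6·10 + 3·2 + 3·5 = 3
u_10 = 6·3 + 3·10 + 3·2 = 2
u_11 = 6·2 + 3·3 + 3·10 = 12
u_12 = 6·12 + 3·2 + 3·3 = 9
u_13 = 6·9 + 3·12 + 3·2 = 5
u_14 = 6·5 + 3·9 + 3·12 = 2
u_15 = 6·2 + 3·5 + 3·9 = 2
u_16 = 6·2 + 3·2 + 3·5 = 7
u_17 = 6·7 + 3·2 + 3·2 = 2
u_18 = 6·2 + 3·7 + 3·2 = 0
u_19 = 6·0 + 3·2 + 3·7 = 1
u_20 = 6·1 + 3·0 + 3·2 = 12
u_21 = 6·12 + 3·1 + 3·0 = 10
u_22 = 6·10 + 3·12 + 3·1 = 8
u_23 = 6·8 + 3·10 + 3·12 = 10
u_24 = 6·10 + 3·8 + 3·10 = 10
u_25 = 6·10 + 3·10 + 3·8 = 10
u_26 = 6·10 + 3·10 + 3·10 = 3
u_27 = 6·3 + 3·10 + 3·10 = 0
u_28 = 6·0 + 3·3 + 3·10 = 0
u_29 = 6·0 + 3·0 + 3·3 = 9
u_30 = 6·9 + 3·0 + 3·0 = 2
u_31 = 6·2 + 3·9 + 3·0 = 0
u_32 = 6·0 + 3·2 + 3·9 = 7
u_33 = 6·7 + 3·0 + 3·2 = 9
u_34 = 6·9 + 3·7 + 3·0 = 10
u_35 = 6·10 + 3·9 + 3·7 = 4
u_36 = 6·4 + 3·10 + 3·9 = 3
u_37 = 6·3 + 3·4 + 3·10 = 8
u_38 = 6·8 + 3·3 + 3·4 = 4
u_39 = 6·4 + 3·8 + 3·3 = 5
u_40 = 6·5 + 3·4 + 3·8 = 1
u_41 = 6·1 + 3·5 + 3·4 = 7
u_42 = 6·7 + 3·1 + 3·5 = 8
u_43 = 6·8 + 3·7 + 3·1 = 7
u_44 = 6·7 + 3·8 + 3·7 = 9
u_45 = 6·9 + 3·7 + 3·8 = 8
u_46 = 6·8 + 3·9 + 3·7 = 5
u_47 = 6·5 + 3·8 + 3·9 = 3
u_48 = 6·3 + 3·5 + 3·8 = 5
u_49 = 6·5 + 3·3 + 3·5 = 2
u_50 = 6·2 + 3·5 + 3·3 = 10
u_51 = 6·10 + 3·2 + 3·5 = 3
u_52 = 6·3 + 3·10 + 3·2 = 2
u_53 = 6·2 + 3·3 + 3·10 = 12
u_54 = 6·12 + 3·2 + 3·3 = 9
u_55 = 6·9 + 3·12 + 3·2 = 5
u_56 = 6·5 + 3·9 + 3·12 = 2
u_57 = 6·2 + 3·5 + 3·9 = 2
u_58 = 6·2 + 3·2 + 3·5 = 7
u_59 = 6·7 + 3·2 + 3·2 = 2
u_60 = 6·2 + 3·7 + 3·2 = 0
u_61 = 6·0 + 3·2 + 3·7 = 1
u_62 = 6·1 + 3·0 + 3·2 = 12
u_63 = 6·12 + 3·1 + 3·0 = 10
u_64 = 6·10 + 3·12 + 3·1 = 8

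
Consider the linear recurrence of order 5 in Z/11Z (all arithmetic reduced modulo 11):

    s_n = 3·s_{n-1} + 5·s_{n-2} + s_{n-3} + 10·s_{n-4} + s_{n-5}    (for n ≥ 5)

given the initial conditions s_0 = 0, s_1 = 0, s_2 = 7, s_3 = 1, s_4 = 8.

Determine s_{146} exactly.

10

s_5 = 3·8 + 5·1 + 1·7 + 10·0 + 1·0 = 3
s_6 = 3·3 + 5·8 + 1·1 + 10·7 + 1·0 = 10
s_7 = 3·10 + 5·3 + 1·8 + 10·1 + 1·7 = 4
s_8 = 3·4 + 5·10 + 1·3 + 10·8 + 1·1 = 3
s_9 = 3·3 + 5·4 + 1·10 + 10·3 + 1·8 = 0
s_10 = 3·0 + 5·3 + 1·4 + 10·10 + 1·3 = 1
Continuing the recurrence:
  s_11 = 1;  s_12 = 9;  s_13 = 3;  s_14 = 10;  s_15 = 10;  s_16 = 9
  s_17 = 5;  s_18 = 8;  s_19 = 3;  s_20 = 0;  s_21 = 5;  s_22 = 4
  s_23 = 9;  s_24 = 0;  s_25 = 0;  s_26 = 10;  s_27 = 3;  s_28 = 2
  s_29 = 9;  s_30 = 8;  s_31 = 1;  s_32 = 9;  s_33 = 0;  s_34 = 3
  s_35 = 3;  s_36 = 5;  s_37 = 9;  s_38 = 8;  s_39 = 8;  s_40 = 5
  s_41 = 4;  s_42 = 2;  s_43 = 9;  s_44 = 0;  s_45 = 4;  s_46 = 1
  s_47 = 5;  s_48 = 0;  s_49 = 0;  s_50 = 8;  s_51 = 9;  s_52 = 6
  s_53 = 5;  s_54 = 2;  s_55 = 3;  s_56 = 5;  s_57 = 0;  s_58 = 9
  s_59 = 9;  s_60 = 4;  s_61 = 5;  s_62 = 2;  s_63 = 2;  s_64 = 4
  s_65 = 1;  s_66 = 6;  s_67 = 5;  s_68 = 0;  s_69 = 1;  s_70 = 3
  s_71 = 4;  s_72 = 0;  s_73 = 0;  s_74 = 2;  s_75 = 5;  s_76 = 7
  s_77 = 4;  s_78 = 6;  s_79 = 9;  s_80 = 4;  s_81 = 0;  s_82 = 5
  s_83 = 5;  s_84 = 1;  s_85 = 4;  s_86 = 6;  s_87 = 6;  s_88 = 1
  s_89 = 3;  s_90 = 7;  s_91 = 4;  s_92 = 0;  s_93 = 3;  s_94 = 9
  s_95 = 1;  s_96 = 0;  s_97 = 0;  s_98 = 6;  s_99 = 4;  s_100 = 10
  s_101 = 1;  s_102 = 7;  s_103 = 5;  s_104 = 1;  s_105 = 0;  s_106 = 4
  s_107 = 4;  s_108 = 3;  s_109 = 1;  s_110 = 7;  s_111 = 7;  s_112 = 3
  s_113 = 9;  s_114 = 10;  s_115 = 1;  s_116 = 0;  s_117 = 9;  s_118 = 5
  s_119 = 3;  s_120 = 0;  s_121 = 0;  s_122 = 7;  s_123 = 1;  s_124 = 8
  s_125 = 3;  s_126 = 10;  s_127 = 4;  s_128 = 3;  s_129 = 0;  s_130 = 1
  s_131 = 1;  s_132 = 9;  s_133 = 3;  s_134 = 10;  s_135 = 10;  s_136 = 9
  s_137 = 5;  s_138 = 8;  s_139 = 3;  s_140 = 0;  s_141 = 5;  s_142 = 4
  s_143 = 9;  s_144 = 0
s_145 = 3·0 + 5·9 + 1·4 + 10·5 + 1·0 = 0
s_146 = 3·0 + 5·0 + 1·9 + 10·4 + 1·5 = 10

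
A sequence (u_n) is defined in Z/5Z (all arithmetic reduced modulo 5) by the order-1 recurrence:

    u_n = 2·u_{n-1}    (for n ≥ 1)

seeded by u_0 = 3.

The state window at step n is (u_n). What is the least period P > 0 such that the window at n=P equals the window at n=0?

4

n=0: window = (3)
n=1: window = (1)
n=2: window = (2)
n=3: window = (4)
n=4: window = (3)
window at n=4 equals window at n=0 → period = 4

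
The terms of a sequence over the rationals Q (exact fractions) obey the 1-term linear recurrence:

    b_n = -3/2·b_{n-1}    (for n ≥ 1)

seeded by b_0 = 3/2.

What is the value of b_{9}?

-59049/1024

b_1 = -3/2·3/2 = -9/4
b_2 = -3/2·-9/4 = 27/8
b_3 = -3/2·27/8 = -81/16
b_4 = -3/2·-81/16 = 243/32
b_5 = -3/2·243/32 = -729/64
b_6 = -3/2·-729/64 = 2187/128
b_7 = -3/2·2187/128 = -6561/256
b_8 = -3/2·-6561/256 = 19683/512
b_9 = -3/2·19683/512 = -59049/1024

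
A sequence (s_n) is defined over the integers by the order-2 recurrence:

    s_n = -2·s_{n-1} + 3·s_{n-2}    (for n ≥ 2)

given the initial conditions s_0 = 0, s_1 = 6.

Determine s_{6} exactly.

-1092

s_2 = -2·6 + 3·0 = -12
s_3 = -2·-12 + 3·6 = 42
s_4 = -2·42 + 3·-12 = -120
s_5 = -2·-120 + 3·42 = 366
s_6 = -2·366 + 3·-120 = -1092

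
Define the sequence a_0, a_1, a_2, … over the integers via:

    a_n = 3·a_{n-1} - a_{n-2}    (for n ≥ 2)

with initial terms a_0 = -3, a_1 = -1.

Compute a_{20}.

a_2 = 3·-1 + -1·-3 = 0
a_3 = 3·0 + -1·-1 = 1
a_4 = 3·1 + -1·0 = 3
a_5 = 3·3 + -1·1 = 8
a_6 = 3·8 + -1·3 = 21
a_7 = 3·21 + -1·8 = 55
a_8 = 3·55 + -1·21 = 144
a_9 = 3·144 + -1·55 = 377
a_10 = 3·377 + -1·144 = 987
a_11 = 3·987 + -1·377 = 2584
a_12 = 3·2584 + -1·987 = 6765
a_13 = 3·6765 + -1·2584 = 17711
a_14 = 3·17711 + -1·6765 = 46368
a_15 = 3·46368 + -1·17711 = 121393
a_16 = 3·121393 + -1·46368 = 317811
a_17 = 3·317811 + -1·121393 = 832040
a_18 = 3·832040 + -1·317811 = 2178309
a_19 = 3·2178309 + -1·832040 = 5702887
a_20 = 3·5702887 + -1·2178309 = 14930352

14930352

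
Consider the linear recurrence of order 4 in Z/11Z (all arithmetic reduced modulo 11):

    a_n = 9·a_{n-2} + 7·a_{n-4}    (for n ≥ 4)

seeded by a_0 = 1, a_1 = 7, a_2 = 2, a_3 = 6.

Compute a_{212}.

a_4 = 0·6 + 9·2 + 0·7 + 7·1 = 3
a_5 = 0·3 + 9·6 + 0·2 + 7·7 = 4
a_6 = 0·4 + 9·3 + 0·6 + 7·2 = 8
a_7 = 0·8 + 9·4 + 0·3 + 7·6 = 1
a_8 = 0·1 + 9·8 + 0·4 + 7·3 = 5
a_9 = 0·5 + 9·1 + 0·8 + 7·4 = 4
a_10 = 0·4 + 9·5 + 0·1 + 7·8 = 2
a_11 = 0·2 + 9·4 + 0·5 + 7·1 = 10
a_12 = 0·10 + 9·2 + 0·4 + 7·5 = 9
a_13 = 0·9 + 9·10 + 0·2 + 7·4 = 8
a_14 = 0·8 + 9·9 + 0·10 + 7·2 = 7
a_15 = 0·7 + 9·8 + 0·9 + 7·10 = 10
a_16 = 0·10 + 9·7 + 0·8 + 7·9 = 5
a_17 = 0·5 + 9·10 + 0·7 + 7·8 = 3
a_18 = 0·3 + 9·5 + 0·10 + 7·7 = 6
a_19 = 0·6 + 9·3 + 0·5 + 7·10 = 9
a_20 = 0·9 + 9·6 + 0·3 + 7·5 = 1
a_21 = 0·1 + 9·9 + 0·6 + 7·3 = 3
a_22 = 0·3 + 9·1 + 0·9 + 7·6 = 7
a_23 = 0·7 + 9·3 + 0·1 + 7·9 = 2
a_24 = 0·2 + 9·7 + 0·3 + 7·1 = 4
a_25 = 0·4 + 9·2 + 0·7 + 7·3 = 6
a_26 = 0·6 + 9·4 + 0·2 + 7·7 = 8
a_27 = 0·8 + 9·6 + 0·4 + 7·2 = 2
a_28 = 0·2 + 9·8 + 0·6 + 7·4 = 1
a_29 = 0·1 + 9·2 + 0·8 + 7·6 = 5
a_30 = 0·5 + 9·1 + 0·2 + 7·8 = 10
a_31 = 0·10 + 9·5 + 0·1 + 7·2 = 4
a_32 = 0·4 + 9·10 + 0·5 + 7·1 = 9
a_33 = 0·9 + 9·4 + 0·10 + 7·5 = 5
a_34 = 0·5 + 9·9 + 0·4 + 7·10 = 8
a_35 = 0·8 + 9·5 + 0·9 + 7·4 = 7
a_36 = 0·7 + 9·8 + 0·5 + 7·9 = 3
a_37 = 0·3 + 9·7 + 0·8 + 7·5 = 10
a_38 = 0·10 + 9·3 + 0·7 + 7·8 = 6
a_39 = 0·6 + 9·10 + 0·3 + 7·7 = 7
a_40 = 0·7 + 9·6 + 0·10 + 7·3 = 9
a_41 = 0·9 + 9·7 + 0·6 + 7·10 = 1
a_42 = 0·1 + 9·9 + 0·7 + 7·6 = 2
a_43 = 0·2 + 9·1 + 0·9 + 7·7 = 3
a_44 = 0·3 + 9·2 + 0·1 + 7·9 = 4
a_45 = 0·4 + 9·3 + 0·2 + 7·1 = 1
a_46 = 0·1 + 9·4 + 0·3 + 7·2 = 6
a_47 = 0·6 + 9·1 + 0·4 + 7·3 = 8
a_48 = 0·8 + 9·6 + 0·1 + 7·4 = 5
a_49 = 0·5 + 9·8 + 0·6 + 7·1 = 2
a_50 = 0·2 + 9·5 + 0·8 + 7·6 = 10
a_51 = 0·10 + 9·2 + 0·5 + 7·8 = 8
a_52 = 0·8 + 9·10 + 0·2 + 7·5 = 4
a_53 = 0·4 + 9·8 + 0·10 + 7·2 = 9
a_54 = 0·9 + 9·4 + 0·8 + 7·10 = 7
a_55 = 0·7 + 9·9 + 0·4 + 7·8 = 5
a_56 = 0·5 + 9·7 + 0·9 + 7·4 = 3
a_57 = 0·3 + 9·5 + 0·7 + 7·9 = 9
a_58 = 0·9 + 9·3 + 0·5 + 7·7 = 10
a_59 = 0·10 + 9·9 + 0·3 + 7·5 = 6
a_60 = 0·6 + 9·10 + 0·9 + 7·3 = 1
a_61 = 0·1 + 9·6 + 0·10 + 7·9 = 7
a_62 = 0·7 + 9·1 + 0·6 + 7·10 = 2
a_63 = 0·2 + 9·7 + 0·1 + 7·6 = 6
(a_60, a_61, a_62, a_63) = (1, 7, 2, 6) = (a_0, a_1, a_2, a_3), so the sequence has period 60.
212 ≡ 32 (mod 60), hence a_212 = a_32 = 9.

9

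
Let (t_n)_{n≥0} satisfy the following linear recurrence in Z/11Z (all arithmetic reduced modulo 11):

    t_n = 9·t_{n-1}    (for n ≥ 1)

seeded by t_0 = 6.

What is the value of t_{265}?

6

t_1 = 9·6 = 10
t_2 = 9·10 = 2
t_3 = 9·2 = 7
t_4 = 9·7 = 8
t_5 = 9·8 = 6
(t_5) = (6) = (t_0), so the sequence has period 5.
265 ≡ 0 (mod 5), hence t_265 = t_0 = 6.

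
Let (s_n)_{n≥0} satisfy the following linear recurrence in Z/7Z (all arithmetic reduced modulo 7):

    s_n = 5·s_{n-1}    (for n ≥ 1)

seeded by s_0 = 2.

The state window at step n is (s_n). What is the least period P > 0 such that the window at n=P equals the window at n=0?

6

n=0: window = (2)
n=1: window = (3)
n=2: window = (1)
n=3: window = (5)
n=4: window = (4)
n=5: window = (6)
n=6: window = (2)
window at n=6 equals window at n=0 → period = 6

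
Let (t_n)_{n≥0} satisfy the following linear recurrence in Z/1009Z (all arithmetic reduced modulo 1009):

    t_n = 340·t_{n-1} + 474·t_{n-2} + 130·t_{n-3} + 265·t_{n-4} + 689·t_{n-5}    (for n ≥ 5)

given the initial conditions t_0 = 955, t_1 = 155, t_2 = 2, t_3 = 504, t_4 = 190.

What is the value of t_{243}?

t_5 = 340·190 + 474·504 + 130·2 + 265·155 + 689·955 = 889
t_6 = 340·889 + 474·190 + 130·504 + 265·2 + 689·155 = 125
t_7 = 340·125 + 474·889 + 130·190 + 265·504 + 689·2 = 971
t_8 = 340·971 + 474·125 + 130·889 + 265·190 + 689·504 = 520
t_9 = 340·520 + 474·971 + 130·125 + 265·889 + 689·190 = 709
t_10 = 340·709 + 474·520 + 130·971 + 265·125 + 689·889 = 184
Continuing the recurrence:
  t_11 = 448;  t_12 = 373;  t_13 = 148;  t_14 = 288;  t_15 = 945;  t_16 = 685
  t_17 = 442;  t_18 = 191;  t_19 = 110;  t_20 = 952;  t_21 = 925;  t_22 = 76
  t_23 = 121;  t_24 = 804;  t_25 = 577;  t_26 = 320;  t_27 = 153;  t_28 = 9
  t_29 = 699;  t_30 = 536;  t_31 = 849;  t_32 = 790;  t_33 = 835;  t_34 = 970
  t_35 = 898;  t_36 = 84;  t_37 = 900;  t_38 = 374;  t_39 = 867;  t_40 = 67
  t_41 = 795;  t_42 = 871;  t_43 = 699;  t_44 = 778;  t_45 = 301;  t_46 = 600
  t_47 = 170;  t_48 = 580;  t_49 = 929;  t_50 = 539;  t_51 = 133;  t_52 = 132
  t_53 = 453;  t_54 = 731;  t_55 = 127;  t_56 = 51;  t_57 = 141;  t_58 = 155
  t_59 = 565;  t_60 = 489;  t_61 = 26;  t_62 = 268;  t_63 = 763;  t_64 = 602
  t_65 = 569;  t_66 = 992;  t_67 = 535;  t_68 = 733;  t_69 = 659;  t_70 = 417
  t_71 = 441;  t_72 = 245;  t_73 = 63;  t_74 = 668;  t_75 = 836;  t_76 = 115
  t_77 = 395;  t_78 = 300;  t_79 = 179;  t_80 = 212;  t_81 = 452;  t_82 = 486
  t_83 = 288;  t_84 = 506;  t_85 = 901;  t_86 = 716;  t_87 = 235;  t_88 = 187
  t_89 = 826;  t_90 = 766;  t_91 = 893;  t_92 = 770;  t_93 = 297;  t_94 = 76
  t_95 = 948;  t_96 = 436;  t_97 = 862;  t_98 = 197;  t_99 = 380;  t_100 = 513
  t_101 = 884;  t_102 = 193;  t_103 = 739;  t_104 = 804;  t_105 = 428;  t_106 = 468
  t_107 = 232;  t_108 = 971;  t_109 = 911;  t_110 = 194;  t_111 = 954;  t_112 = 422
  t_113 = 677;  t_114 = 319;  t_115 = 936;  t_116 = 766;  t_117 = 901;  t_118 = 122
  t_119 = 731;  t_120 = 52;  t_121 = 349;  t_122 = 510;  t_123 = 806;  t_124 = 977
  t_125 = 737;  t_126 = 422;  t_127 = 242;  t_128 = 728;  t_129 = 80;  t_130 = 229
  t_131 = 268;  t_132 = 648;  t_133 = 895;  t_134 = 302;  t_135 = 463;  t_136 = 396
  t_137 = 406;  t_138 = 971;  t_139 = 773;  t_140 = 100;  t_141 = 984;  t_142 = 409
  t_143 = 29;  t_144 = 805;  t_145 = 300;  t_146 = 343;  t_147 = 133;  t_148 = 833
  t_149 = 862;  t_150 = 870;  t_151 = 584;  t_152 = 148;  t_153 = 524;  t_154 = 458
  t_155 = 23;  t_156 = 76;  t_157 = 108;  t_158 = 163;  t_159 = 243;  t_160 = 37
  t_161 = 893;  t_162 = 161;  t_163 = 657;  t_164 = 733;  t_165 = 182;  t_166 = 396
  t_167 = 877;  t_168 = 148;  t_169 = 216;  t_170 = 593;  t_171 = 104;  t_172 = 184
  t_173 = 53;  t_174 = 945;  t_175 = 288;  t_176 = 153;  t_177 = 171;  t_178 = 994
  t_179 = 934;  t_180 = 563;  t_181 = 943;  t_182 = 411;  t_183 = 86;  t_184 = 204
  t_185 = 210;  t_186 = 557;  t_187 = 874;  t_188 = 537;  t_189 = 759;  t_190 = 323
  t_191 = 483;  t_192 = 133;  t_193 = 369;  t_194 = 170;  t_195 = 183;  t_196 = 825
  t_197 = 607;  t_198 = 303;  t_199 = 700;  t_200 = 62;  t_201 = 551;  t_202 = 55
  t_203 = 117;  t_204 = 540;  t_205 = 62;  t_206 = 344;  t_207 = 910;  t_208 = 956
  t_209 = 988;  t_210 = 963;  t_211 = 713;  t_212 = 424;  t_213 = 190;  t_214 = 655
  t_215 = 451;  t_216 = 389;  t_217 = 776;  t_218 = 105;  t_219 = 769;  t_220 = 572
  t_221 = 973;  t_222 = 130;  t_223 = 260;  t_224 = 390;  t_225 = 449;  t_226 = 573
  t_227 = 317;  t_228 = 825;  t_229 = 987;  t_230 = 84;  t_231 = 802;  t_232 = 14
  t_233 = 882;  t_234 = 152;  t_235 = 359;  t_236 = 343;  t_237 = 17;  t_238 = 315
  t_239 = 407;  t_240 = 548;  t_241 = 125
t_242 = 340·125 + 474·548 + 130·407 + 265·315 + 689·17 = 336
t_243 = 340·336 + 474·125 + 130·548 + 265·407 + 689·315 = 544

544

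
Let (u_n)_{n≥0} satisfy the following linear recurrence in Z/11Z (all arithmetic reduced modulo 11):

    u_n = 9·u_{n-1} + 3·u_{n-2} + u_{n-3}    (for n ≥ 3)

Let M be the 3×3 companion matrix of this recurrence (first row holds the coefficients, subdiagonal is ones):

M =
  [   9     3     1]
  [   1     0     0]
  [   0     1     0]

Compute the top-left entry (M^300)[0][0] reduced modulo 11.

8

(M^300)[0][0] is the top entry after applying M 300 times to the unit state (1, 0, 0). Equivalently it is h_{302} for the auxiliary sequence (h_n) obeying the same recurrence with h_2 = 1 and h_i = 0 for 0 ≤ i < 2:
h_3 = 9·1 + 3·0 + 1·0 = 9
h_4 = 9·9 + 3·1 + 1·0 = 7
h_5 = 9·7 + 3·9 + 1·1 = 3
h_6 = 9·3 + 3·7 + 1·9 = 2
h_7 = 9·2 + 3·3 + 1·7 = 1
h_8 = 9·1 + 3·2 + 1·3 = 7
h_9 = 9·7 + 3·1 + 1·2 = 2
h_10 = 9·2 + 3·7 + 1·1 = 7
h_11 = 9·7 + 3·2 + 1·7 = 10
h_12 = 9·10 + 3·7 + 1·2 = 3
h_13 = 9·3 + 3·10 + 1·7 = 9
h_14 = 9·9 + 3·3 + 1·10 = 1
h_15 = 9·1 + 3·9 + 1·3 = 6
h_16 = 9·6 + 3·1 + 1·9 = 0
h_17 = 9·0 + 3·6 + 1·1 = 8
h_18 = 9·8 + 3·0 + 1·6 = 1
h_19 = 9·1 + 3·8 + 1·0 = 0
h_20 = 9·0 + 3·1 + 1·8 = 0
h_21 = 9·0 + 3·0 + 1·1 = 1
(h_19, h_20, h_21) = (0, 0, 1) = (h_0, h_1, h_2), so the sequence has period 19.
302 ≡ 17 (mod 19), hence h_302 = h_17 = 8.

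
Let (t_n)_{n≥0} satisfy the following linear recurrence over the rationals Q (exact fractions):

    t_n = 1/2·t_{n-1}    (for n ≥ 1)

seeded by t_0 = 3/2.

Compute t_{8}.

3/512

t_1 = 1/2·3/2 = 3/4
t_2 = 1/2·3/4 = 3/8
t_3 = 1/2·3/8 = 3/16
t_4 = 1/2·3/16 = 3/32
t_5 = 1/2·3/32 = 3/64
t_6 = 1/2·3/64 = 3/128
t_7 = 1/2·3/128 = 3/256
t_8 = 1/2·3/256 = 3/512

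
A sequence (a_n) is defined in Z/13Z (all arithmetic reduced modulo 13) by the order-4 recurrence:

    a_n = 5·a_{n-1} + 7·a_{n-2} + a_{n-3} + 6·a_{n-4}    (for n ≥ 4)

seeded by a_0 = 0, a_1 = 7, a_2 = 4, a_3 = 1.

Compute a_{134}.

a_4 = 5·1 + 7·4 + 1·7 + 6·0 = 1
a_5 = 5·1 + 7·1 + 1·4 + 6·7 = 6
a_6 = 5·6 + 7·1 + 1·1 + 6·4 = 10
a_7 = 5·10 + 7·6 + 1·1 + 6·1 = 8
a_8 = 5·8 + 7·10 + 1·6 + 6·1 = 5
a_9 = 5·5 + 7·8 + 1·10 + 6·6 = 10
a_10 = 5·10 + 7·5 + 1·8 + 6·10 = 10
a_11 = 5·10 + 7·10 + 1·5 + 6·8 = 4
a_12 = 5·4 + 7·10 + 1·10 + 6·5 = 0
a_13 = 5·0 + 7·4 + 1·10 + 6·10 = 7
a_14 = 5·7 + 7·0 + 1·4 + 6·10 = 8
a_15 = 5·8 + 7·7 + 1·0 + 6·4 = 9
a_16 = 5·9 + 7·8 + 1·7 + 6·0 = 4
a_17 = 5·4 + 7·9 + 1·8 + 6·7 = 3
a_18 = 5·3 + 7·4 + 1·9 + 6·8 = 9
a_19 = 5·9 + 7·3 + 1·4 + 6·9 = 7
a_20 = 5·7 + 7·9 + 1·3 + 6·4 = 8
a_21 = 5·8 + 7·7 + 1·9 + 6·3 = 12
a_22 = 5·12 + 7·8 + 1·7 + 6·9 = 8
a_23 = 5·8 + 7·12 + 1·8 + 6·7 = 5
a_24 = 5·5 + 7·8 + 1·12 + 6·8 = 11
a_25 = 5·11 + 7·5 + 1·8 + 6·12 = 1
a_26 = 5·1 + 7·11 + 1·5 + 6·8 = 5
a_27 = 5·5 + 7·1 + 1·11 + 6·5 = 8
a_28 = 5·8 + 7·5 + 1·1 + 6·11 = 12
a_29 = 5·12 + 7·8 + 1·5 + 6·1 = 10
a_30 = 5·10 + 7·12 + 1·8 + 6·5 = 3
a_31 = 5·3 + 7·10 + 1·12 + 6·8 = 2
a_32 = 5·2 + 7·3 + 1·10 + 6·12 = 9
a_33 = 5·9 + 7·2 + 1·3 + 6·10 = 5
a_34 = 5·5 + 7·9 + 1·2 + 6·3 = 4
a_35 = 5·4 + 7·5 + 1·9 + 6·2 = 11
a_36 = 5·11 + 7·4 + 1·5 + 6·9 = 12
a_37 = 5·12 + 7·11 + 1·4 + 6·5 = 2
a_38 = 5·2 + 7·12 + 1·11 + 6·4 = 12
a_39 = 5·12 + 7·2 + 1·12 + 6·11 = 9
a_40 = 5·9 + 7·12 + 1·2 + 6·12 = 8
a_41 = 5·8 + 7·9 + 1·12 + 6·2 = 10
a_42 = 5·10 + 7·8 + 1·9 + 6·12 = 5
a_43 = 5·5 + 7·10 + 1·8 + 6·9 = 1
a_44 = 5·1 + 7·5 + 1·10 + 6·8 = 7
a_45 = 5·7 + 7·1 + 1·5 + 6·10 = 3
a_46 = 5·3 + 7·7 + 1·1 + 6·5 = 4
a_47 = 5·4 + 7·3 + 1·7 + 6·1 = 2
a_48 = 5·2 + 7·4 + 1·3 + 6·7 = 5
a_49 = 5·5 + 7·2 + 1·4 + 6·3 = 9
a_50 = 5·9 + 7·5 + 1·2 + 6·4 = 2
a_51 = 5·2 + 7·9 + 1·5 + 6·2 = 12
a_52 = 5·12 + 7·2 + 1·9 + 6·5 = 9
a_53 = 5·9 + 7·12 + 1·2 + 6·9 = 3
a_54 = 5·3 + 7·9 + 1·12 + 6·2 = 11
a_55 = 5·11 + 7·3 + 1·9 + 6·12 = 1
a_56 = 5·1 + 7·11 + 1·3 + 6·9 = 9
a_57 = 5·9 + 7·1 + 1·11 + 6·3 = 3
a_58 = 5·3 + 7·9 + 1·1 + 6·11 = 2
a_59 = 5·2 + 7·3 + 1·9 + 6·1 = 7
a_60 = 5·7 + 7·2 + 1·3 + 6·9 = 2
a_61 = 5·2 + 7·7 + 1·2 + 6·3 = 1
a_62 = 5·1 + 7·2 + 1·7 + 6·2 = 12
a_63 = 5·12 + 7·1 + 1·2 + 6·7 = 7
a_64 = 5·7 + 7·12 + 1·1 + 6·2 = 2
a_65 = 5·2 + 7·7 + 1·12 + 6·1 = 12
a_66 = 5·12 + 7·2 + 1·7 + 6·12 = 10
a_67 = 5·10 + 7·12 + 1·2 + 6·7 = 9
a_68 = 5·9 + 7·10 + 1·12 + 6·2 = 9
a_69 = 5·9 + 7·9 + 1·10 + 6·12 = 8
a_70 = 5·8 + 7·9 + 1·9 + 6·10 = 3
a_71 = 5·3 + 7·8 + 1·9 + 6·9 = 4
a_72 = 5·4 + 7·3 + 1·8 + 6·9 = 12
a_73 = 5·12 + 7·4 + 1·3 + 6·8 = 9
a_74 = 5·9 + 7·12 + 1·4 + 6·3 = 8
a_75 = 5·8 + 7·9 + 1·12 + 6·4 = 9
a_76 = 5·9 + 7·8 + 1·9 + 6·12 = 0
a_77 = 5·0 + 7·9 + 1·8 + 6·9 = 8
a_78 = 5·8 + 7·0 + 1·9 + 6·8 = 6
a_79 = 5·6 + 7·8 + 1·0 + 6·9 = 10
a_80 = 5·10 + 7·6 + 1·8 + 6·0 = 9
a_81 = 5·9 + 7·10 + 1·6 + 6·8 = 0
a_82 = 5·0 + 7·9 + 1·10 + 6·6 = 5
a_83 = 5·5 + 7·0 + 1·9 + 6·10 = 3
a_84 = 5·3 + 7·5 + 1·0 + 6·9 = 0
a_85 = 5·0 + 7·3 + 1·5 + 6·0 = 0
a_86 = 5·0 + 7·0 + 1·3 + 6·5 = 7
a_87 = 5·7 + 7·0 + 1·0 + 6·3 = 1
a_88 = 5·1 + 7·7 + 1·0 + 6·0 = 2
a_89 = 5·2 + 7·1 + 1·7 + 6·0 = 11
a_90 = 5·11 + 7·2 + 1·1 + 6·7 = 8
a_91 = 5·8 + 7·11 + 1·2 + 6·1 = 8
a_92 = 5·8 + 7·8 + 1·11 + 6·2 = 2
a_93 = 5·2 + 7·8 + 1·8 + 6·11 = 10
a_94 = 5·10 + 7·2 + 1·8 + 6·8 = 3
a_95 = 5·3 + 7·10 + 1·2 + 6·8 = 5
a_96 = 5·5 + 7·3 + 1·10 + 6·2 = 3
a_97 = 5·3 + 7·5 + 1·3 + 6·10 = 9
a_98 = 5·9 + 7·3 + 1·5 + 6·3 = 11
a_99 = 5·11 + 7·9 + 1·3 + 6·5 = 8
a_100 = 5·8 + 7·11 + 1·9 + 6·3 = 1
a_101 = 5·1 + 7·8 + 1·11 + 6·9 = 9
a_102 = 5·9 + 7·1 + 1·8 + 6·11 = 9
a_103 = 5·9 + 7·9 + 1·1 + 6·8 = 1
a_104 = 5·1 + 7·9 + 1·9 + 6·1 = 5
a_105 = 5·5 + 7·1 + 1·9 + 6·9 = 4
a_106 = 5·4 + 7·5 + 1·1 + 6·9 = 6
a_107 = 5·6 + 7·4 + 1·5 + 6·1 = 4
a_108 = 5·4 + 7·6 + 1·4 + 6·5 = 5
a_109 = 5·5 + 7·4 + 1·6 + 6·4 = 5
a_110 = 5·5 + 7·5 + 1·4 + 6·6 = 9
a_111 = 5·9 + 7·5 + 1·5 + 6·4 = 5
a_112 = 5·5 + 7·9 + 1·5 + 6·5 = 6
a_113 = 5·6 + 7·5 + 1·9 + 6·5 = 0
a_114 = 5·0 + 7·6 + 1·5 + 6·9 = 10
a_115 = 5·10 + 7·0 + 1·6 + 6·5 = 8
a_116 = 5·8 + 7·10 + 1·0 + 6·6 = 3
a_117 = 5·3 + 7·8 + 1·10 + 6·0 = 3
a_118 = 5·3 + 7·3 + 1·8 + 6·10 = 0
a_119 = 5·0 + 7·3 + 1·3 + 6·8 = 7
a_120 = 5·7 + 7·0 + 1·3 + 6·3 = 4
a_121 = 5·4 + 7·7 + 1·0 + 6·3 = 9
a_122 = 5·9 + 7·4 + 1·7 + 6·0 = 2
a_123 = 5·2 + 7·9 + 1·4 + 6·7 = 2
a_124 = 5·2 + 7·2 + 1·9 + 6·4 = 5
a_125 = 5·5 + 7·2 + 1·2 + 6·9 = 4
a_126 = 5·4 + 7·5 + 1·2 + 6·2 = 4
a_127 = 5·4 + 7·4 + 1·5 + 6·2 = 0
a_128 = 5·0 + 7·4 + 1·4 + 6·5 = 10
a_129 = 5·10 + 7·0 + 1·4 + 6·4 = 0
a_130 = 5·0 + 7·10 + 1·0 + 6·4 = 3
a_131 = 5·3 + 7·0 + 1·10 + 6·0 = 12
a_132 = 5·12 + 7·3 + 1·0 + 6·10 = 11
a_133 = 5·11 + 7·12 + 1·3 + 6·0 = 12
a_134 = 5·12 + 7·11 + 1·12 + 6·3 = 11

11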